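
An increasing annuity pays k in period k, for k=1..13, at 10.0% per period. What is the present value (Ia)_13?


(Ia)_n = sum_{k=1}^{n} k * v^k, v = 1/(1+i)
v = 0.909091
Sum computed term by term:
(Ia)_13 = 40.4805


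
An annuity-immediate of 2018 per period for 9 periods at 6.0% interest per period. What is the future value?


FV = PMT * ((1+i)^n - 1) / i
= 2018 * ((1.06)^9 - 1) / 0.06
= 2018 * (1.689479 - 1) / 0.06
= 23189.4757


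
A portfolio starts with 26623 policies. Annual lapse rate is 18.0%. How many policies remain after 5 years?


remaining = initial * (1 - lapse)^years
= 26623 * (1 - 0.18)^5
= 26623 * 0.37074
= 9870.2068


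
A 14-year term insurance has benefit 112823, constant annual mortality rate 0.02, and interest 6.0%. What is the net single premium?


NSP = benefit * sum_{k=0}^{n-1} k_p_x * q * v^(k+1)
With constant q=0.02, v=0.943396
Sum = 0.166666
NSP = 112823 * 0.166666
= 18803.7424


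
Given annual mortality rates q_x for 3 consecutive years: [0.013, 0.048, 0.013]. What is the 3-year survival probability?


p_k = 1 - q_k for each year
Survival = product of (1 - q_k)
= 0.987 * 0.952 * 0.987
= 0.9274


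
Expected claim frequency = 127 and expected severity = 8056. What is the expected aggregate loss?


E[S] = E[N] * E[X]
= 127 * 8056
= 1.0231e+06


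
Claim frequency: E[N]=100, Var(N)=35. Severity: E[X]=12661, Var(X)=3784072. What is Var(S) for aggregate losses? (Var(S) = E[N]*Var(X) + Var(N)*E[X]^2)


Var(S) = E[N]*Var(X) + Var(N)*E[X]^2
= 100*3784072 + 35*12661^2
= 378407200 + 5610532235
= 5.9889e+09


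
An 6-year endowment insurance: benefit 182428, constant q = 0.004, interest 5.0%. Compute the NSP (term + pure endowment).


Term component = 3669.041
Pure endowment = 6_p_x * v^6 * benefit = 0.976239 * 0.746215 * 182428 = 132895.946
NSP = 136564.9871


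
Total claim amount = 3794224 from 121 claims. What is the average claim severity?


severity = total / number
= 3794224 / 121
= 31357.2231


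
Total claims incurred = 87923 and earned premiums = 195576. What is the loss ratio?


Loss ratio = claims / premiums
= 87923 / 195576
= 0.4496


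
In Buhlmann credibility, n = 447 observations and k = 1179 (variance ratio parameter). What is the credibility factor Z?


Z = n / (n + k)
= 447 / (447 + 1179)
= 447 / 1626
= 0.2749


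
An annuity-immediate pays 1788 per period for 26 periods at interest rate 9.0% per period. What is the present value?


PV = PMT * (1 - (1+i)^(-n)) / i
= 1788 * (1 - (1+0.09)^(-26)) / 0.09
= 1788 * (1 - 0.106393) / 0.09
= 1788 * 9.928972
= 17753.0021


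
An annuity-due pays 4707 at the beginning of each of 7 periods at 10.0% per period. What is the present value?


PV_due = PMT * (1-(1+i)^(-n))/i * (1+i)
PV_immediate = 22915.6474
PV_due = 22915.6474 * 1.1
= 25207.2121


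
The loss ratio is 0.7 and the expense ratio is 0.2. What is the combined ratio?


Combined ratio = loss ratio + expense ratio
= 0.7 + 0.2
= 0.9


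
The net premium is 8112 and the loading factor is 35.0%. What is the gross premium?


Gross = net * (1 + loading)
= 8112 * (1 + 0.35)
= 8112 * 1.35
= 10951.2


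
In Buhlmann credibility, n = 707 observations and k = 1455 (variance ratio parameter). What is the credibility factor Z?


Z = n / (n + k)
= 707 / (707 + 1455)
= 707 / 2162
= 0.327


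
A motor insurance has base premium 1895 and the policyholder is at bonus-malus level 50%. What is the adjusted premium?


adjusted = base * BM_level / 100
= 1895 * 50 / 100
= 1895 * 0.5
= 947.5


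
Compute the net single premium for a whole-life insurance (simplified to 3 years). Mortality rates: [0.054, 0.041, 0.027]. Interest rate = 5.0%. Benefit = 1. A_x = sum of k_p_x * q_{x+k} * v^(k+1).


v = 0.952381
Year 0: k_p_x=1.0, q=0.054, term=0.051429
Year 1: k_p_x=0.946, q=0.041, term=0.03518
Year 2: k_p_x=0.907214, q=0.027, term=0.02116
A_x = 0.1078


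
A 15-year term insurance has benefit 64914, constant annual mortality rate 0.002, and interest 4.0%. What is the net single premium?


NSP = benefit * sum_{k=0}^{n-1} k_p_x * q * v^(k+1)
With constant q=0.002, v=0.961538
Sum = 0.02196
NSP = 64914 * 0.02196
= 1425.5183


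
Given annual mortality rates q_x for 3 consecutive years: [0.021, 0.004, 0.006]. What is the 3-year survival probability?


p_k = 1 - q_k for each year
Survival = product of (1 - q_k)
= 0.979 * 0.996 * 0.994
= 0.9692


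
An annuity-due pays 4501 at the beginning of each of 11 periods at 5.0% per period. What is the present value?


PV_due = PMT * (1-(1+i)^(-n))/i * (1+i)
PV_immediate = 37387.1704
PV_due = 37387.1704 * 1.05
= 39256.5289


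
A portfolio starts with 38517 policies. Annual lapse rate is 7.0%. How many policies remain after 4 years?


remaining = initial * (1 - lapse)^years
= 38517 * (1 - 0.07)^4
= 38517 * 0.748052
= 28812.7193


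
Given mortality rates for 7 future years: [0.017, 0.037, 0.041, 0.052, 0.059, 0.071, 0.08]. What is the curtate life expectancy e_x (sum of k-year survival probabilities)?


e_x = sum_{k=1}^{n} k_p_x
k_p_x values:
  1_p_x = 0.983
  2_p_x = 0.946629
  3_p_x = 0.907817
  4_p_x = 0.860611
  5_p_x = 0.809835
  6_p_x = 0.752336
  7_p_x = 0.69215
e_x = 5.9524


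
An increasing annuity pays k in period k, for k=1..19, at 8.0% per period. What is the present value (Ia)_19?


(Ia)_n = sum_{k=1}^{n} k * v^k, v = 1/(1+i)
v = 0.925926
Sum computed term by term:
(Ia)_19 = 74.617


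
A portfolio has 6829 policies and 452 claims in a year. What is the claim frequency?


frequency = claims / policies
= 452 / 6829
= 0.0662


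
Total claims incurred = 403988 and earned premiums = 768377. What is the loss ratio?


Loss ratio = claims / premiums
= 403988 / 768377
= 0.5258


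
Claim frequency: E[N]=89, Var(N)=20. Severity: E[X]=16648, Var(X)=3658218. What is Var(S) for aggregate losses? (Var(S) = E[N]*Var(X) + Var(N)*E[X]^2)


Var(S) = E[N]*Var(X) + Var(N)*E[X]^2
= 89*3658218 + 20*16648^2
= 325581402 + 5543118080
= 5.8687e+09


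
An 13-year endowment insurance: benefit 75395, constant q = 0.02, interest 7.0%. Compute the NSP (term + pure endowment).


Term component = 11407.8172
Pure endowment = 13_p_x * v^13 * benefit = 0.769022 * 0.414964 * 75395 = 24059.8225
NSP = 35467.6397


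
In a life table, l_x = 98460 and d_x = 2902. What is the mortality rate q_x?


q_x = d_x / l_x
= 2902 / 98460
= 0.0295


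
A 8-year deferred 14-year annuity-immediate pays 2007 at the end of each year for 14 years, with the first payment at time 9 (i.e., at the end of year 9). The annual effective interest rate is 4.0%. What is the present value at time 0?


PV at time 8 of the 14-year annuity-immediate:
a_n = 2007 * (1-(1+0.04)^(-14))/0.04 = 21200.1877
Discount back 8 years to time 0:
PV = 21200.1877 * (1+0.04)^(-8)
= 21200.1877 * 0.73069
= 15490.7695


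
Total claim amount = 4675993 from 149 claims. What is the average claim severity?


severity = total / number
= 4675993 / 149
= 31382.5034


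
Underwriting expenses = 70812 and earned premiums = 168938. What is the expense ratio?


Expense ratio = expenses / premiums
= 70812 / 168938
= 0.4192


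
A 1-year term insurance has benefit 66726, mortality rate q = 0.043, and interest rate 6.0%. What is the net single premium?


NSP = benefit * q * v
v = 1/(1+i) = 0.943396
NSP = 66726 * 0.043 * 0.943396
= 2706.8094


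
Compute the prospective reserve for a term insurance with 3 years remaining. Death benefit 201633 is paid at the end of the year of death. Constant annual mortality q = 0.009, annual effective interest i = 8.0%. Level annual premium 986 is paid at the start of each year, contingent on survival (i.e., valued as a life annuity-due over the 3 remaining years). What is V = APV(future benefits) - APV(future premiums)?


v = 1/(1+i) = 0.925926
APV(future benefits) per unit = sum_{k=0}^{2} k_p_x * q * v^(k+1) = 0.022996
APV(future benefits) = 201633 * 0.022996 = 4636.8344
Life annuity-due factor ä_{x:3} = sum_{k=0}^{2} k_p_x * v^k = 2.759569
APV(future premiums) = 986 * 2.759569 = 2720.9348
V = 4636.8344 - 2720.9348
= 1915.8996


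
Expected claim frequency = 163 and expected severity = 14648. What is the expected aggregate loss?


E[S] = E[N] * E[X]
= 163 * 14648
= 2.3876e+06


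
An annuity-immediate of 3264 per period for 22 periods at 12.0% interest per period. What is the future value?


FV = PMT * ((1+i)^n - 1) / i
= 3264 * ((1.12)^22 - 1) / 0.12
= 3264 * (12.10031 - 1) / 0.12
= 301928.4335


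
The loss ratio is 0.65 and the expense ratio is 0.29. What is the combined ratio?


Combined ratio = loss ratio + expense ratio
= 0.65 + 0.29
= 0.94


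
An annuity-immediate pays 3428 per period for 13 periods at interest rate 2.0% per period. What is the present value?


PV = PMT * (1 - (1+i)^(-n)) / i
= 3428 * (1 - (1+0.02)^(-13)) / 0.02
= 3428 * (1 - 0.773033) / 0.02
= 3428 * 11.348374
= 38902.2252


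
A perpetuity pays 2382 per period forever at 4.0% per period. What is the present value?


PV = PMT / i
= 2382 / 0.04
= 59550.0


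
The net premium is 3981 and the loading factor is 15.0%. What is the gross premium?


Gross = net * (1 + loading)
= 3981 * (1 + 0.15)
= 3981 * 1.15
= 4578.15


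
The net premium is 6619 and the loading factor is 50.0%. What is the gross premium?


Gross = net * (1 + loading)
= 6619 * (1 + 0.5)
= 6619 * 1.5
= 9928.5


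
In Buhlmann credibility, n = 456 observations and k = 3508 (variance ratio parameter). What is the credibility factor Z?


Z = n / (n + k)
= 456 / (456 + 3508)
= 456 / 3964
= 0.115


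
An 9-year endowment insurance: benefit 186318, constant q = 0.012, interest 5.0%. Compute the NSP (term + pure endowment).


Term component = 15209.2861
Pure endowment = 9_p_x * v^9 * benefit = 0.897041 * 0.644609 * 186318 = 107736.6887
NSP = 122945.9748


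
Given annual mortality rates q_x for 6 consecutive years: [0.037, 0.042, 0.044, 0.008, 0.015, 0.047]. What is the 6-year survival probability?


p_k = 1 - q_k for each year
Survival = product of (1 - q_k)
= 0.963 * 0.958 * 0.956 * 0.992 * 0.985 * 0.953
= 0.8213


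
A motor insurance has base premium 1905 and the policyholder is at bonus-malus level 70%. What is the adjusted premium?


adjusted = base * BM_level / 100
= 1905 * 70 / 100
= 1905 * 0.7
= 1333.5


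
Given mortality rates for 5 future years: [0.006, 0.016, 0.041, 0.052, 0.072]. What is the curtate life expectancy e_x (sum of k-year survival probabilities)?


e_x = sum_{k=1}^{n} k_p_x
k_p_x values:
  1_p_x = 0.994
  2_p_x = 0.978096
  3_p_x = 0.937994
  4_p_x = 0.889218
  5_p_x = 0.825195
e_x = 4.6245


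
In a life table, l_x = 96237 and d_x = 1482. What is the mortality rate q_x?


q_x = d_x / l_x
= 1482 / 96237
= 0.0154


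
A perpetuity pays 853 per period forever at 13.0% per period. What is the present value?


PV = PMT / i
= 853 / 0.13
= 6561.5385


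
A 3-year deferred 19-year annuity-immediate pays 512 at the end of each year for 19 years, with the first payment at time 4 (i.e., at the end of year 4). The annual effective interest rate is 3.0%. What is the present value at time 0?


PV at time 3 of the 19-year annuity-immediate:
a_n = 512 * (1-(1+0.03)^(-19))/0.03 = 7333.7851
Discount back 3 years to time 0:
PV = 7333.7851 * (1+0.03)^(-3)
= 7333.7851 * 0.915142
= 6711.4523


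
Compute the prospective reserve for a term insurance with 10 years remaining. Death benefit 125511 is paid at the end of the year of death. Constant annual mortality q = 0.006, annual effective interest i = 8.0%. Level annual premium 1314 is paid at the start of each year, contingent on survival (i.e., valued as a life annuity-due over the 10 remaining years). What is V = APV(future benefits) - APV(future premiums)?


v = 1/(1+i) = 0.925926
APV(future benefits) per unit = sum_{k=0}^{9} k_p_x * q * v^(k+1) = 0.039339
APV(future benefits) = 125511 * 0.039339 = 4937.4827
Life annuity-due factor ä_{x:10} = sum_{k=0}^{9} k_p_x * v^k = 7.081028
APV(future premiums) = 1314 * 7.081028 = 9304.4707
V = 4937.4827 - 9304.4707
= -4366.9879


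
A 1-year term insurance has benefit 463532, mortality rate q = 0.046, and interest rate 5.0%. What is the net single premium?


NSP = benefit * q * v
v = 1/(1+i) = 0.952381
NSP = 463532 * 0.046 * 0.952381
= 20307.1162


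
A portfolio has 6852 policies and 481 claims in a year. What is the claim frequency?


frequency = claims / policies
= 481 / 6852
= 0.0702


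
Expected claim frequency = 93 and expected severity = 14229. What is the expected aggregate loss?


E[S] = E[N] * E[X]
= 93 * 14229
= 1.3233e+06


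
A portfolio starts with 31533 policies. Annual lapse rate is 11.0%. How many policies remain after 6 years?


remaining = initial * (1 - lapse)^years
= 31533 * (1 - 0.11)^6
= 31533 * 0.496981
= 15671.311


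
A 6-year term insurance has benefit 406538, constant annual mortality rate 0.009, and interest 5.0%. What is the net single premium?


NSP = benefit * sum_{k=0}^{n-1} k_p_x * q * v^(k+1)
With constant q=0.009, v=0.952381
Sum = 0.044723
NSP = 406538 * 0.044723
= 18181.6163


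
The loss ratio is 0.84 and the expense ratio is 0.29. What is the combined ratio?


Combined ratio = loss ratio + expense ratio
= 0.84 + 0.29
= 1.13


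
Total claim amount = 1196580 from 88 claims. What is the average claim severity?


severity = total / number
= 1196580 / 88
= 13597.5


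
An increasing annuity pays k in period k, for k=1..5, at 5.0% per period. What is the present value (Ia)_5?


(Ia)_n = sum_{k=1}^{n} k * v^k, v = 1/(1+i)
v = 0.952381
Sum computed term by term:
(Ia)_5 = 12.5664


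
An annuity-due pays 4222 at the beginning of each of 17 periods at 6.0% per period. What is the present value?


PV_due = PMT * (1-(1+i)^(-n))/i * (1+i)
PV_immediate = 44234.9904
PV_due = 44234.9904 * 1.06
= 46889.0898


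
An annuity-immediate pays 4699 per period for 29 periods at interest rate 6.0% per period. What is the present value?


PV = PMT * (1 - (1+i)^(-n)) / i
= 4699 * (1 - (1+0.06)^(-29)) / 0.06
= 4699 * (1 - 0.184557) / 0.06
= 4699 * 13.590721
= 63862.7981


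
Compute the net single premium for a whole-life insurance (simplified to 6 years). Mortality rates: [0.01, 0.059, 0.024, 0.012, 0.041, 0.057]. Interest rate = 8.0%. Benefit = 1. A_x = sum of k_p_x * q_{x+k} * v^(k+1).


v = 0.925926
Year 0: k_p_x=1.0, q=0.01, term=0.009259
Year 1: k_p_x=0.99, q=0.059, term=0.050077
Year 2: k_p_x=0.93159, q=0.024, term=0.017749
Year 3: k_p_x=0.909232, q=0.012, term=0.00802
Year 4: k_p_x=0.898321, q=0.041, term=0.025067
Year 5: k_p_x=0.86149, q=0.057, term=0.030944
A_x = 0.1411


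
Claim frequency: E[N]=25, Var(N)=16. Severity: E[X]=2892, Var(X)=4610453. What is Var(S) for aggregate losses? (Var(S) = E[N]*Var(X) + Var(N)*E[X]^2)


Var(S) = E[N]*Var(X) + Var(N)*E[X]^2
= 25*4610453 + 16*2892^2
= 115261325 + 133818624
= 2.4908e+08


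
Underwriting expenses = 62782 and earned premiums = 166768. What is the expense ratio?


Expense ratio = expenses / premiums
= 62782 / 166768
= 0.3765


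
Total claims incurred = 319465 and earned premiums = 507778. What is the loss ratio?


Loss ratio = claims / premiums
= 319465 / 507778
= 0.6291


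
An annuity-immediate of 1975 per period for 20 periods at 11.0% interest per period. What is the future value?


FV = PMT * ((1+i)^n - 1) / i
= 1975 * ((1.11)^20 - 1) / 0.11
= 1975 * (8.062312 - 1) / 0.11
= 126800.5935


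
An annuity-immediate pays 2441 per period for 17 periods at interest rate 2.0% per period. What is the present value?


PV = PMT * (1 - (1+i)^(-n)) / i
= 2441 * (1 - (1+0.02)^(-17)) / 0.02
= 2441 * (1 - 0.714163) / 0.02
= 2441 * 14.291872
= 34886.4593


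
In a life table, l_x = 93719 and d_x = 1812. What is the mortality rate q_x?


q_x = d_x / l_x
= 1812 / 93719
= 0.0193


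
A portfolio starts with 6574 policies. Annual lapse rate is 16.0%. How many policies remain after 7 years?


remaining = initial * (1 - lapse)^years
= 6574 * (1 - 0.16)^7
= 6574 * 0.29509
= 1939.9239


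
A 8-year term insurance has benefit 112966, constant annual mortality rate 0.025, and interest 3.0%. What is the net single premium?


NSP = benefit * sum_{k=0}^{n-1} k_p_x * q * v^(k+1)
With constant q=0.025, v=0.970874
Sum = 0.161513
NSP = 112966 * 0.161513
= 18245.4224


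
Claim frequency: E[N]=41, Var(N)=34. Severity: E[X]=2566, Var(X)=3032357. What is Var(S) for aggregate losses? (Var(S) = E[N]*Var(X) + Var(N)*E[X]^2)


Var(S) = E[N]*Var(X) + Var(N)*E[X]^2
= 41*3032357 + 34*2566^2
= 124326637 + 223868104
= 3.4819e+08


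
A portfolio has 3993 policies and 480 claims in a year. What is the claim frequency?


frequency = claims / policies
= 480 / 3993
= 0.1202


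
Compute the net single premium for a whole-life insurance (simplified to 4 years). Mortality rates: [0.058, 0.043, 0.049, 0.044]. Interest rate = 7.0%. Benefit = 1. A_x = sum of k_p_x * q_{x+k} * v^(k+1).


v = 0.934579
Year 0: k_p_x=1.0, q=0.058, term=0.054206
Year 1: k_p_x=0.942, q=0.043, term=0.03538
Year 2: k_p_x=0.901494, q=0.049, term=0.036058
Year 3: k_p_x=0.857321, q=0.044, term=0.028778
A_x = 0.1544


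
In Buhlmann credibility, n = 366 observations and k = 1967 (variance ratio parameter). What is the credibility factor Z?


Z = n / (n + k)
= 366 / (366 + 1967)
= 366 / 2333
= 0.1569


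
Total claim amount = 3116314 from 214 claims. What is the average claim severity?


severity = total / number
= 3116314 / 214
= 14562.215


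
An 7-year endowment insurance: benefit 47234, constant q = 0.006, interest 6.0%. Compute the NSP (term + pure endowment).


Term component = 1556.049
Pure endowment = 7_p_x * v^7 * benefit = 0.958748 * 0.665057 * 47234 = 30117.4612
NSP = 31673.5102


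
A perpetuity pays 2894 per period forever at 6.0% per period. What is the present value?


PV = PMT / i
= 2894 / 0.06
= 48233.3333


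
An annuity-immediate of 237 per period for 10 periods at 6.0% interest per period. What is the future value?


FV = PMT * ((1+i)^n - 1) / i
= 237 * ((1.06)^10 - 1) / 0.06
= 237 * (1.790848 - 1) / 0.06
= 3123.8484


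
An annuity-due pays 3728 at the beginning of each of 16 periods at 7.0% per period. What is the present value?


PV_due = PMT * (1-(1+i)^(-n))/i * (1+i)
PV_immediate = 35217.106
PV_due = 35217.106 * 1.07
= 37682.3034


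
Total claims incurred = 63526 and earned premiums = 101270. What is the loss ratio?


Loss ratio = claims / premiums
= 63526 / 101270
= 0.6273


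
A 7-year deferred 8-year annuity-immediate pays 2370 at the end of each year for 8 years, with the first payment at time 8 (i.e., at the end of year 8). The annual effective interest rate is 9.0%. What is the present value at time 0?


PV at time 7 of the 8-year annuity-immediate:
a_n = 2370 * (1-(1+0.09)^(-8))/0.09 = 13117.5213
Discount back 7 years to time 0:
PV = 13117.5213 * (1+0.09)^(-7)
= 13117.5213 * 0.547034
= 7175.7334


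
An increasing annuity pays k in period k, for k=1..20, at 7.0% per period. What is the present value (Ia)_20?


(Ia)_n = sum_{k=1}^{n} k * v^k, v = 1/(1+i)
v = 0.934579
Sum computed term by term:
(Ia)_20 = 88.1031


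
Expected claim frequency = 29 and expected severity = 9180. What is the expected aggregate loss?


E[S] = E[N] * E[X]
= 29 * 9180
= 266220


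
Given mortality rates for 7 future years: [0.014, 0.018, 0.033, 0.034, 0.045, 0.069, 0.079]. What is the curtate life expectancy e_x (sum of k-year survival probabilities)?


e_x = sum_{k=1}^{n} k_p_x
k_p_x values:
  1_p_x = 0.986
  2_p_x = 0.968252
  3_p_x = 0.9363
  4_p_x = 0.904465
  5_p_x = 0.863765
  6_p_x = 0.804165
  7_p_x = 0.740636
e_x = 6.2036


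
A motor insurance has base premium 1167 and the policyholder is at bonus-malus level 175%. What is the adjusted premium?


adjusted = base * BM_level / 100
= 1167 * 175 / 100
= 1167 * 1.75
= 2042.25


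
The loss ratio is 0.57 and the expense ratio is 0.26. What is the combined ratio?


Combined ratio = loss ratio + expense ratio
= 0.57 + 0.26
= 0.83


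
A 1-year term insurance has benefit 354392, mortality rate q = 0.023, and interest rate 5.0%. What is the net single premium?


NSP = benefit * q * v
v = 1/(1+i) = 0.952381
NSP = 354392 * 0.023 * 0.952381
= 7762.8724


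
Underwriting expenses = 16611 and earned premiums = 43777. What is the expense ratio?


Expense ratio = expenses / premiums
= 16611 / 43777
= 0.3794


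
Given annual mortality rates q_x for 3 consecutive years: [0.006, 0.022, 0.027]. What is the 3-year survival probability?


p_k = 1 - q_k for each year
Survival = product of (1 - q_k)
= 0.994 * 0.978 * 0.973
= 0.9459


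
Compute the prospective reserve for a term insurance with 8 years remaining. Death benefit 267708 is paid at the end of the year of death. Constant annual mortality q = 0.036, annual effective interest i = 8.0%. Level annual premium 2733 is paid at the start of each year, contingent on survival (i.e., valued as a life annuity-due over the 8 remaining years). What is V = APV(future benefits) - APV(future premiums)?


v = 1/(1+i) = 0.925926
APV(future benefits) per unit = sum_{k=0}^{7} k_p_x * q * v^(k+1) = 0.185299
APV(future benefits) = 267708 * 0.185299 = 49605.9065
Life annuity-due factor ä_{x:8} = sum_{k=0}^{7} k_p_x * v^k = 5.558957
APV(future premiums) = 2733 * 5.558957 = 15192.6288
V = 49605.9065 - 15192.6288
= 34413.2777


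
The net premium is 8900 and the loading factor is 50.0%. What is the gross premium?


Gross = net * (1 + loading)
= 8900 * (1 + 0.5)
= 8900 * 1.5
= 13350.0


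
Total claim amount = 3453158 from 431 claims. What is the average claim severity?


severity = total / number
= 3453158 / 431
= 8011.9675


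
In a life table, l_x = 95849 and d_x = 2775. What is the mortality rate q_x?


q_x = d_x / l_x
= 2775 / 95849
= 0.029


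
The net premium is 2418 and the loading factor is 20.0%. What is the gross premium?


Gross = net * (1 + loading)
= 2418 * (1 + 0.2)
= 2418 * 1.2
= 2901.6


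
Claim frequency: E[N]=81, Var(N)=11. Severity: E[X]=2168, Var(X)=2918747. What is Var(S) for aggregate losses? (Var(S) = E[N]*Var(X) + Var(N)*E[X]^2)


Var(S) = E[N]*Var(X) + Var(N)*E[X]^2
= 81*2918747 + 11*2168^2
= 236418507 + 51702464
= 2.8812e+08


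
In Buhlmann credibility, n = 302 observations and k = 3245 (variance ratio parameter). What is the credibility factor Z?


Z = n / (n + k)
= 302 / (302 + 3245)
= 302 / 3547
= 0.0851


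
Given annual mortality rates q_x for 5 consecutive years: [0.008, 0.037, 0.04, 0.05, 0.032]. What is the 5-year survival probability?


p_k = 1 - q_k for each year
Survival = product of (1 - q_k)
= 0.992 * 0.963 * 0.96 * 0.95 * 0.968
= 0.8434


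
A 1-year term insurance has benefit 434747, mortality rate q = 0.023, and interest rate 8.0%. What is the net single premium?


NSP = benefit * q * v
v = 1/(1+i) = 0.925926
NSP = 434747 * 0.023 * 0.925926
= 9258.5009


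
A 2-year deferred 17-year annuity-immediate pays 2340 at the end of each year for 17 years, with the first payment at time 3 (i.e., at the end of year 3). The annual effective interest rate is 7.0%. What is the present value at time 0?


PV at time 2 of the 17-year annuity-immediate:
a_n = 2340 * (1-(1+0.07)^(-17))/0.07 = 22845.9418
Discount back 2 years to time 0:
PV = 22845.9418 * (1+0.07)^(-2)
= 22845.9418 * 0.873439
= 19954.5304


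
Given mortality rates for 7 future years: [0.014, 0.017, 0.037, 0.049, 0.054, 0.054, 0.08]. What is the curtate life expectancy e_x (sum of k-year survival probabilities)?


e_x = sum_{k=1}^{n} k_p_x
k_p_x values:
  1_p_x = 0.986
  2_p_x = 0.969238
  3_p_x = 0.933376
  4_p_x = 0.887641
  5_p_x = 0.839708
  6_p_x = 0.794364
  7_p_x = 0.730815
e_x = 6.1411


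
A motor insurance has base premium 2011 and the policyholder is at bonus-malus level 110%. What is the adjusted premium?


adjusted = base * BM_level / 100
= 2011 * 110 / 100
= 2011 * 1.1
= 2212.1


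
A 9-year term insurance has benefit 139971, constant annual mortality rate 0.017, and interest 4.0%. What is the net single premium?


NSP = benefit * sum_{k=0}^{n-1} k_p_x * q * v^(k+1)
With constant q=0.017, v=0.961538
Sum = 0.118667
NSP = 139971 * 0.118667
= 16609.8775


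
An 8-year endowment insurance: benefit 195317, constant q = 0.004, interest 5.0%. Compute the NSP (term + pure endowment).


Term component = 4984.4708
Pure endowment = 8_p_x * v^8 * benefit = 0.968444 * 0.676839 * 195317 = 128026.6436
NSP = 133011.1144


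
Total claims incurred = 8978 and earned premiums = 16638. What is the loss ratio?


Loss ratio = claims / premiums
= 8978 / 16638
= 0.5396


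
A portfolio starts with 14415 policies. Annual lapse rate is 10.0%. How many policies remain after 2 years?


remaining = initial * (1 - lapse)^years
= 14415 * (1 - 0.1)^2
= 14415 * 0.81
= 11676.15


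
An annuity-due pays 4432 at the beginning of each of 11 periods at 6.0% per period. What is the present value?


PV_due = PMT * (1-(1+i)^(-n))/i * (1+i)
PV_immediate = 34954.6281
PV_due = 34954.6281 * 1.06
= 37051.9058


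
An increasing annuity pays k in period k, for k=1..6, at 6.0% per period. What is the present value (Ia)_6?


(Ia)_n = sum_{k=1}^{n} k * v^k, v = 1/(1+i)
v = 0.943396
Sum computed term by term:
(Ia)_6 = 16.3767


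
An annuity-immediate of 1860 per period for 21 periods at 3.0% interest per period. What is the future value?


FV = PMT * ((1+i)^n - 1) / i
= 1860 * ((1.03)^21 - 1) / 0.03
= 1860 * (1.860295 - 1) / 0.03
= 53338.2634


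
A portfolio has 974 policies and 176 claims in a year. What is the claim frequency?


frequency = claims / policies
= 176 / 974
= 0.1807


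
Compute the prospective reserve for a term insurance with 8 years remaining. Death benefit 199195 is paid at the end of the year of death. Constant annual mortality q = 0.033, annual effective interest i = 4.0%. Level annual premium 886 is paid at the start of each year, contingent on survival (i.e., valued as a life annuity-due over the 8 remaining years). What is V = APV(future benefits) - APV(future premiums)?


v = 1/(1+i) = 0.961538
APV(future benefits) per unit = sum_{k=0}^{7} k_p_x * q * v^(k+1) = 0.199511
APV(future benefits) = 199195 * 0.199511 = 39741.6566
Life annuity-due factor ä_{x:8} = sum_{k=0}^{7} k_p_x * v^k = 6.287629
APV(future premiums) = 886 * 6.287629 = 5570.8396
V = 39741.6566 - 5570.8396
= 34170.817


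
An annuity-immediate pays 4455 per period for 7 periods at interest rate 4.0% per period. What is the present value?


PV = PMT * (1 - (1+i)^(-n)) / i
= 4455 * (1 - (1+0.04)^(-7)) / 0.04
= 4455 * (1 - 0.759918) / 0.04
= 4455 * 6.002055
= 26739.1536


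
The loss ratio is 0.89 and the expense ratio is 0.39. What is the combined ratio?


Combined ratio = loss ratio + expense ratio
= 0.89 + 0.39
= 1.28


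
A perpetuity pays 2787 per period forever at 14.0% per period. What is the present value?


PV = PMT / i
= 2787 / 0.14
= 19907.1429


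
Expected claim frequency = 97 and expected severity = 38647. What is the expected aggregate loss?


E[S] = E[N] * E[X]
= 97 * 38647
= 3.7488e+06


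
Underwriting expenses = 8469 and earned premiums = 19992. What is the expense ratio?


Expense ratio = expenses / premiums
= 8469 / 19992
= 0.4236


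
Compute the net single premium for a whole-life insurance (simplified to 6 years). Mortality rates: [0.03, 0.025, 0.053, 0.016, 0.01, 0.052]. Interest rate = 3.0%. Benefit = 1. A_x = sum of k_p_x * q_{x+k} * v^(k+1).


v = 0.970874
Year 0: k_p_x=1.0, q=0.03, term=0.029126
Year 1: k_p_x=0.97, q=0.025, term=0.022858
Year 2: k_p_x=0.94575, q=0.053, term=0.045871
Year 3: k_p_x=0.895625, q=0.016, term=0.012732
Year 4: k_p_x=0.881295, q=0.01, term=0.007602
Year 5: k_p_x=0.872482, q=0.052, term=0.037996
A_x = 0.1562


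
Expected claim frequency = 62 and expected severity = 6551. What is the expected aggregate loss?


E[S] = E[N] * E[X]
= 62 * 6551
= 406162


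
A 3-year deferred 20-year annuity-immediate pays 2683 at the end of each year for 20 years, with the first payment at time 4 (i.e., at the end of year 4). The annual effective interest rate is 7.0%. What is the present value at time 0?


PV at time 3 of the 20-year annuity-immediate:
a_n = 2683 * (1-(1+0.07)^(-20))/0.07 = 28423.7402
Discount back 3 years to time 0:
PV = 28423.7402 * (1+0.07)^(-3)
= 28423.7402 * 0.816298
= 23202.2388


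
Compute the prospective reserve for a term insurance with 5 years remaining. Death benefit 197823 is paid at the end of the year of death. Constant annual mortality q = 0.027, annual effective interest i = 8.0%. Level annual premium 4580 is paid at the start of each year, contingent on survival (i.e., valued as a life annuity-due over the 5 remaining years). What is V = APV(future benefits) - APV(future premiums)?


v = 1/(1+i) = 0.925926
APV(future benefits) per unit = sum_{k=0}^{4} k_p_x * q * v^(k+1) = 0.102566
APV(future benefits) = 197823 * 0.102566 = 20289.963
Life annuity-due factor ä_{x:5} = sum_{k=0}^{4} k_p_x * v^k = 4.10265
APV(future premiums) = 4580 * 4.10265 = 18790.1367
V = 20289.963 - 18790.1367
= 1499.8263


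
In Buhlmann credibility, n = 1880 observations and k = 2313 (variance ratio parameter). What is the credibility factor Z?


Z = n / (n + k)
= 1880 / (1880 + 2313)
= 1880 / 4193
= 0.4484


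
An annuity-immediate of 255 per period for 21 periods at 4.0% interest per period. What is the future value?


FV = PMT * ((1+i)^n - 1) / i
= 255 * ((1.04)^21 - 1) / 0.04
= 255 * (2.278768 - 1) / 0.04
= 8152.1464


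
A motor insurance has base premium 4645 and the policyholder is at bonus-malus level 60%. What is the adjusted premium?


adjusted = base * BM_level / 100
= 4645 * 60 / 100
= 4645 * 0.6
= 2787.0


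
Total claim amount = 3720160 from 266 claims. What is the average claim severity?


severity = total / number
= 3720160 / 266
= 13985.5639


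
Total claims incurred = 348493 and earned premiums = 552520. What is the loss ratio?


Loss ratio = claims / premiums
= 348493 / 552520
= 0.6307


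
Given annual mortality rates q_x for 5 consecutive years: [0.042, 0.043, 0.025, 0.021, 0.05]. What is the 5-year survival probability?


p_k = 1 - q_k for each year
Survival = product of (1 - q_k)
= 0.958 * 0.957 * 0.975 * 0.979 * 0.95
= 0.8314


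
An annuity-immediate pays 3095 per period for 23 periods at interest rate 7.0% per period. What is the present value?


PV = PMT * (1 - (1+i)^(-n)) / i
= 3095 * (1 - (1+0.07)^(-23)) / 0.07
= 3095 * (1 - 0.210947) / 0.07
= 3095 * 11.272187
= 34887.4199


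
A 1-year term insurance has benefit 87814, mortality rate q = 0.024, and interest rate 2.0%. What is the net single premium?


NSP = benefit * q * v
v = 1/(1+i) = 0.980392
NSP = 87814 * 0.024 * 0.980392
= 2066.2118


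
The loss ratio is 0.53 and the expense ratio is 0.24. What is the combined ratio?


Combined ratio = loss ratio + expense ratio
= 0.53 + 0.24
= 0.77


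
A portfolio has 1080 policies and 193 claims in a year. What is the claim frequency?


frequency = claims / policies
= 193 / 1080
= 0.1787


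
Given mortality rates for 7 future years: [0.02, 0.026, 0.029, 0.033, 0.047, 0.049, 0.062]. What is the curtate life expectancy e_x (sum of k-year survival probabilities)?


e_x = sum_{k=1}^{n} k_p_x
k_p_x values:
  1_p_x = 0.98
  2_p_x = 0.95452
  3_p_x = 0.926839
  4_p_x = 0.896253
  5_p_x = 0.854129
  6_p_x = 0.812277
  7_p_x = 0.761916
e_x = 6.1859


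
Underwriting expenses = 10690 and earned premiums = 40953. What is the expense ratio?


Expense ratio = expenses / premiums
= 10690 / 40953
= 0.261


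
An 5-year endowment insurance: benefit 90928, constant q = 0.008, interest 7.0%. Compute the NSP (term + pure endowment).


Term component = 2938.4254
Pure endowment = 5_p_x * v^5 * benefit = 0.960635 * 0.712986 * 90928 = 62278.3519
NSP = 65216.7773


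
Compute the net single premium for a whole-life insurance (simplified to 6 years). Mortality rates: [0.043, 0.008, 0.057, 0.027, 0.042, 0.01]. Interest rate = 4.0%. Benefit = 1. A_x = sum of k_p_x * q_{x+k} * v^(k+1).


v = 0.961538
Year 0: k_p_x=1.0, q=0.043, term=0.041346
Year 1: k_p_x=0.957, q=0.008, term=0.007078
Year 2: k_p_x=0.949344, q=0.057, term=0.048106
Year 3: k_p_x=0.895231, q=0.027, term=0.020662
Year 4: k_p_x=0.87106, q=0.042, term=0.03007
Year 5: k_p_x=0.834476, q=0.01, term=0.006595
A_x = 0.1539


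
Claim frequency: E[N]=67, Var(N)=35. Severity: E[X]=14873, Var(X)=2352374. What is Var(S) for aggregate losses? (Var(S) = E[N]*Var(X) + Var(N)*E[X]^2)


Var(S) = E[N]*Var(X) + Var(N)*E[X]^2
= 67*2352374 + 35*14873^2
= 157609058 + 7742214515
= 7.8998e+09


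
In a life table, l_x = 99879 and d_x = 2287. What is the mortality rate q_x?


q_x = d_x / l_x
= 2287 / 99879
= 0.0229


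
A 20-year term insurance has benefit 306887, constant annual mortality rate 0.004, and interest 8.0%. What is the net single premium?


NSP = benefit * sum_{k=0}^{n-1} k_p_x * q * v^(k+1)
With constant q=0.004, v=0.925926
Sum = 0.038189
NSP = 306887 * 0.038189
= 11719.8511


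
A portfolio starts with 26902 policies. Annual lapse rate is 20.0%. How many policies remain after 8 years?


remaining = initial * (1 - lapse)^years
= 26902 * (1 - 0.2)^8
= 26902 * 0.167772
= 4513.4066


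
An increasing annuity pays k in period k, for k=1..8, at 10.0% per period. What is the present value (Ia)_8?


(Ia)_n = sum_{k=1}^{n} k * v^k, v = 1/(1+i)
v = 0.909091
Sum computed term by term:
(Ia)_8 = 21.3636


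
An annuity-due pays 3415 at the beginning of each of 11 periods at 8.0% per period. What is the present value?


PV_due = PMT * (1-(1+i)^(-n))/i * (1+i)
PV_immediate = 24379.5629
PV_due = 24379.5629 * 1.08
= 26329.928


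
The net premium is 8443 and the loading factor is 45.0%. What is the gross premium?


Gross = net * (1 + loading)
= 8443 * (1 + 0.45)
= 8443 * 1.45
= 12242.35


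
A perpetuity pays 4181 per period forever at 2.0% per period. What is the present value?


PV = PMT / i
= 4181 / 0.02
= 209050.0


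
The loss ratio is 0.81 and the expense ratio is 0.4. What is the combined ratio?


Combined ratio = loss ratio + expense ratio
= 0.81 + 0.4
= 1.21


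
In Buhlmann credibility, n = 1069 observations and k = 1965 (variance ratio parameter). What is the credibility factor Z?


Z = n / (n + k)
= 1069 / (1069 + 1965)
= 1069 / 3034
= 0.3523


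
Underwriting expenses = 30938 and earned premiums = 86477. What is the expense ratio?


Expense ratio = expenses / premiums
= 30938 / 86477
= 0.3578


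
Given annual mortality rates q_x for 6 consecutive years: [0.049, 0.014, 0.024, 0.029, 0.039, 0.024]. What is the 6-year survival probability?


p_k = 1 - q_k for each year
Survival = product of (1 - q_k)
= 0.951 * 0.986 * 0.976 * 0.971 * 0.961 * 0.976
= 0.8335


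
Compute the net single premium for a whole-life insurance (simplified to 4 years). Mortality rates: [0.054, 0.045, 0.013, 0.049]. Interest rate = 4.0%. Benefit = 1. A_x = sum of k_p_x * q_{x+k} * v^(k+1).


v = 0.961538
Year 0: k_p_x=1.0, q=0.054, term=0.051923
Year 1: k_p_x=0.946, q=0.045, term=0.039358
Year 2: k_p_x=0.90343, q=0.013, term=0.010441
Year 3: k_p_x=0.891685, q=0.049, term=0.037349
A_x = 0.1391


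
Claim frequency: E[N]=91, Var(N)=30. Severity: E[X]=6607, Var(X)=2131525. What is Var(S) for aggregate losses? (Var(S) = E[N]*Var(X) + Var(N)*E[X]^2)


Var(S) = E[N]*Var(X) + Var(N)*E[X]^2
= 91*2131525 + 30*6607^2
= 193968775 + 1309573470
= 1.5035e+09


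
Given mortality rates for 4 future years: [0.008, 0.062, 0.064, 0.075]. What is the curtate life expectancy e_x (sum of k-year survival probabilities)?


e_x = sum_{k=1}^{n} k_p_x
k_p_x values:
  1_p_x = 0.992
  2_p_x = 0.930496
  3_p_x = 0.870944
  4_p_x = 0.805623
e_x = 3.5991


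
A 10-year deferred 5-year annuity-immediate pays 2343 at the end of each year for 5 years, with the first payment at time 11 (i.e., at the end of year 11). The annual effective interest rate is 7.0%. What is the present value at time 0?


PV at time 10 of the 5-year annuity-immediate:
a_n = 2343 * (1-(1+0.07)^(-5))/0.07 = 9606.7626
Discount back 10 years to time 0:
PV = 9606.7626 * (1+0.07)^(-10)
= 9606.7626 * 0.508349
= 4883.591


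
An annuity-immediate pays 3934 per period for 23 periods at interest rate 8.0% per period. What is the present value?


PV = PMT * (1 - (1+i)^(-n)) / i
= 3934 * (1 - (1+0.08)^(-23)) / 0.08
= 3934 * (1 - 0.170315) / 0.08
= 3934 * 10.371059
= 40799.7459


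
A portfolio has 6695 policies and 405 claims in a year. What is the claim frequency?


frequency = claims / policies
= 405 / 6695
= 0.0605


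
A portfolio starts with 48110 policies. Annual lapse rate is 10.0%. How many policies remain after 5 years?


remaining = initial * (1 - lapse)^years
= 48110 * (1 - 0.1)^5
= 48110 * 0.59049
= 28408.4739


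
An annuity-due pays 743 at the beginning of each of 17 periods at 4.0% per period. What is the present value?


PV_due = PMT * (1-(1+i)^(-n))/i * (1+i)
PV_immediate = 9039.092
PV_due = 9039.092 * 1.04
= 9400.6556


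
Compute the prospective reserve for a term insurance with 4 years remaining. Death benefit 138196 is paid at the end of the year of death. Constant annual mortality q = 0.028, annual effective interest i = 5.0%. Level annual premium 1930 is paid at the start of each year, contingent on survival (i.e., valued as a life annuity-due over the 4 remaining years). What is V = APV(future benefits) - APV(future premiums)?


v = 1/(1+i) = 0.952381
APV(future benefits) per unit = sum_{k=0}^{3} k_p_x * q * v^(k+1) = 0.095359
APV(future benefits) = 138196 * 0.095359 = 13178.1835
Life annuity-due factor ä_{x:4} = sum_{k=0}^{3} k_p_x * v^k = 3.575949
APV(future premiums) = 1930 * 3.575949 = 6901.582
V = 13178.1835 - 6901.582
= 6276.6015


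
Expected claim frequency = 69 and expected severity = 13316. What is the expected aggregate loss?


E[S] = E[N] * E[X]
= 69 * 13316
= 918804


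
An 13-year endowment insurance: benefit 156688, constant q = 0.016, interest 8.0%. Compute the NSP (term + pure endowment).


Term component = 18328.7107
Pure endowment = 13_p_x * v^13 * benefit = 0.810842 * 0.367698 * 156688 = 46715.736
NSP = 65044.4467


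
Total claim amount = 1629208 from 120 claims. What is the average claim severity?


severity = total / number
= 1629208 / 120
= 13576.7333


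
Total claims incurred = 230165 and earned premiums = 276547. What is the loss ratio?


Loss ratio = claims / premiums
= 230165 / 276547
= 0.8323


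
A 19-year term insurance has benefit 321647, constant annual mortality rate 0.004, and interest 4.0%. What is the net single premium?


NSP = benefit * sum_{k=0}^{n-1} k_p_x * q * v^(k+1)
With constant q=0.004, v=0.961538
Sum = 0.050924
NSP = 321647 * 0.050924
= 16379.4568


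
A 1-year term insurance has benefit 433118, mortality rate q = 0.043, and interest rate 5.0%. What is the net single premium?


NSP = benefit * q * v
v = 1/(1+i) = 0.952381
NSP = 433118 * 0.043 * 0.952381
= 17737.2133


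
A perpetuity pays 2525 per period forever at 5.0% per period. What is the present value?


PV = PMT / i
= 2525 / 0.05
= 50500.0


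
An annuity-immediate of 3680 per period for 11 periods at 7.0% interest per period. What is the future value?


FV = PMT * ((1+i)^n - 1) / i
= 3680 * ((1.07)^11 - 1) / 0.07
= 3680 * (2.104852 - 1) / 0.07
= 58083.6455


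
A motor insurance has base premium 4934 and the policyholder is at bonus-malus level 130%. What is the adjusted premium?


adjusted = base * BM_level / 100
= 4934 * 130 / 100
= 4934 * 1.3
= 6414.2
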